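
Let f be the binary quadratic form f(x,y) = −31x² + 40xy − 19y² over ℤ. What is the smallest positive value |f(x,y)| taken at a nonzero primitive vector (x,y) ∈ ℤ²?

translate: b→22 (≡-40 mod 62), so (31,-40,19)→(31,22,10)
flip: (31,22,10)→(10,-22,31)
translate: b→-2 (≡-22 mod 20), so (10,-22,31)→(10,-2,19)
reduced (well bottom): (10,-2,19) with a≤c, −a<b≤a
well minimum |f| = |-10| = 10 (negative-definite)

10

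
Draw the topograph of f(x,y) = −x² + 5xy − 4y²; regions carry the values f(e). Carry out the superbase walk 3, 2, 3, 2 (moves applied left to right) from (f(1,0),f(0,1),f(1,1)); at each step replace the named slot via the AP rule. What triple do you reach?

start (-1,-4,0) = (f(1,0),f(0,1),f(1,1))
replace slot 3: 2·((-1)+(-4)) − 0 = -10 → (-1,-4,-10)
replace slot 2: 2·((-1)+(-10)) − (-4) = -18 → (-1,-18,-10)
replace slot 3: 2·((-1)+(-18)) − (-10) = -28 → (-1,-18,-28)
replace slot 2: 2·((-1)+(-28)) − (-18) = -40 → (-1,-40,-28)

-1,-40,-28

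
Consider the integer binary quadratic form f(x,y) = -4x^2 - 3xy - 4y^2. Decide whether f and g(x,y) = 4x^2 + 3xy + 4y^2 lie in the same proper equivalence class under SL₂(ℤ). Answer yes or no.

D₁ = -55, D₂ = -55
f is negative-definite; reduce −f:
−f: reduced (well bottom): (4,3,4) with a≤c, −a<b≤a
flip sign back: reduced form of f is (-4,-3,-4)
g: reduced (well bottom): (4,3,4) with a≤c, −a<b≤a
reduced forms (-4, -3, -4) vs (4, 3, 4) ⇒ inequivalent

no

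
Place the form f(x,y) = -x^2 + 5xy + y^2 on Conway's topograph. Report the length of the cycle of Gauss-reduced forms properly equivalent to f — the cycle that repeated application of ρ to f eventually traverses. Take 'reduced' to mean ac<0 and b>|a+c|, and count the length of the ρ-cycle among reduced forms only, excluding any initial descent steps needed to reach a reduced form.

D = 29, ⌊√D⌋ = 5
river: ρ → (1,5,-1)
river: ρ → (-1,5,1)
ρ-cycle length = 2 (tail of 0 descent steps not counted)

2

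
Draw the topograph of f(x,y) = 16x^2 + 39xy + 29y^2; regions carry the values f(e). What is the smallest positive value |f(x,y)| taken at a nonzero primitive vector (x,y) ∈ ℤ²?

translate: b→7 (≡39 mod 32), so (16,39,29)→(16,7,6)
flip: (16,7,6)→(6,-7,16)
translate: b→5 (≡-7 mod 12), so (6,-7,16)→(6,5,15)
reduced (well bottom): (6,5,15) with a≤c, −a<b≤a
well minimum = a = 6

6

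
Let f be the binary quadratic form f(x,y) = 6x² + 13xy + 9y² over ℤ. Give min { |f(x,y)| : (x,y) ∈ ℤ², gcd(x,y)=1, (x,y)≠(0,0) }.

translate: b→1 (≡13 mod 12), so (6,13,9)→(6,1,2)
flip: (6,1,2)→(2,-1,6)
reduced (well bottom): (2,-1,6) with a≤c, −a<b≤a
well minimum = a = 2

2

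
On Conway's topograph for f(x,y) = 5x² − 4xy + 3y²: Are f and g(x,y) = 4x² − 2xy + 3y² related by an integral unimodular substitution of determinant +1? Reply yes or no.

D₁ = -44, D₂ = -44
f: flip: (5,-4,3)→(3,4,5)
f: translate: b→-2 (≡4 mod 6), so (3,4,5)→(3,-2,4)
f: reduced (well bottom): (3,-2,4) with a≤c, −a<b≤a
g: flip: (4,-2,3)→(3,2,4)
g: reduced (well bottom): (3,2,4) with a≤c, −a<b≤a
reduced forms (3, -2, 4) vs (3, 2, 4) ⇒ inequivalent

no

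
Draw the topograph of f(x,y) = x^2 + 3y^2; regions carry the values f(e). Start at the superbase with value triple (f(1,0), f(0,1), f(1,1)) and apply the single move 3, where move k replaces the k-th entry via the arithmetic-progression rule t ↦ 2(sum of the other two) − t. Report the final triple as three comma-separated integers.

start (1,3,4) = (f(1,0),f(0,1),f(1,1))
replace slot 3: 2·(1+3) − 4 = 4 → (1,3,4)

1,3,4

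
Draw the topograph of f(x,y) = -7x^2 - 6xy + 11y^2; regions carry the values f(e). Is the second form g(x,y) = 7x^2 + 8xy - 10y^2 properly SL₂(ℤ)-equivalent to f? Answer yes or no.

D₁ = 344, D₂ = 344
river cycle of f (length 10): (11, 6, -7), (-7, 8, 10), (10, 12, -5), (-5, 18, 1), (1, 18, -5), (-5, 12, 10), (10, 8, -7), (-7, 6, 11), (11, 16, -2), (-2, 16, 11)
river cycle of g (length 10): (-10, 12, 5), (5, 18, -1), (-1, 18, 5), (5, 12, -10), (-10, 8, 7), (7, 6, -11), (-11, 16, 2), (2, 16, -11), (-11, 6, 7), (7, 8, -10)
cycles differ ⇒ inequivalent

no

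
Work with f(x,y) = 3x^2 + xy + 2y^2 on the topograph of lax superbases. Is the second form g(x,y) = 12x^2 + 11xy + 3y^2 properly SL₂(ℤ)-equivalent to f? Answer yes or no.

D₁ = -23, D₂ = -23
f: flip: (3,1,2)→(2,-1,3)
f: reduced (well bottom): (2,-1,3) with a≤c, −a<b≤a
g: flip: (12,11,3)→(3,-11,12)
g: translate: b→1 (≡-11 mod 6), so (3,-11,12)→(3,1,2)
g: flip: (3,1,2)→(2,-1,3)
g: reduced (well bottom): (2,-1,3) with a≤c, −a<b≤a
reduced forms (2, -1, 3) vs (2, -1, 3) ⇒ equivalent

yes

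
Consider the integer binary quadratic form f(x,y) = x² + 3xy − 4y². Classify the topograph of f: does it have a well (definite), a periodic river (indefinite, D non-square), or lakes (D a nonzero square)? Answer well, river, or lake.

D = b²−4ac = 3² − 4·1·(-4) = 25
D = 5² is a perfect square ⇒ form factors over ℤ ⇒ lakes

lake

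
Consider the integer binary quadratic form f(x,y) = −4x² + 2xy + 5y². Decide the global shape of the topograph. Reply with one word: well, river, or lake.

D = b²−4ac = 2² − 4·(-4)·5 = 84
D > 0 non-square ⇒ indefinite ⇒ periodic river

river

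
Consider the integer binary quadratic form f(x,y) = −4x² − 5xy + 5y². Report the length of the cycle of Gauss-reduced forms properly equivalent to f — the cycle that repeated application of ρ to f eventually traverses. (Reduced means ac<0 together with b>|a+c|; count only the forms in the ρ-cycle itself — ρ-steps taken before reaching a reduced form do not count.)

D = 105, ⌊√D⌋ = 10
descent: ρ → (5,5,-4)  [lands on river]
river: ρ → (-4,3,6)
river: ρ → (6,9,-1)
river: ρ → (-1,9,6)
river: ρ → (6,3,-4)
river: ρ → (-4,5,5)
ρ-cycle length = 6 (tail of 1 descent step not counted)

6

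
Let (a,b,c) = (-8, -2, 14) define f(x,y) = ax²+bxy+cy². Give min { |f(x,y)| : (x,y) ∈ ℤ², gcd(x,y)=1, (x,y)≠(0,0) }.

descent: ρ → (14,2,-8)
descent: ρ → (-8,14,8)  [lands on river]
river: ρ → (8,18,-4)
river: ρ → (-4,14,16)
river: ρ → (16,18,-2)
river: ρ → (-2,18,16)
river: ρ → (16,14,-4)
river: ρ → (-4,18,8)
river: ρ → (8,14,-8)
river: ρ → (-8,18,4)
river: ρ → (4,14,-16)
river: ρ → (-16,18,2)
river: ρ → (2,18,-16)
river: ρ → (-16,14,4)
river: ρ → (4,18,-8)
closes: descent 2, river 14
min |a| on river = 2

2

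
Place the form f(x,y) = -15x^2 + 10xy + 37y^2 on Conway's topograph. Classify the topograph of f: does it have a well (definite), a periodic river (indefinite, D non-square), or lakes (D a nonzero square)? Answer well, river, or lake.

D = b²−4ac = 10² − 4·(-15)·37 = 2320
D > 0 non-square ⇒ indefinite ⇒ periodic river

river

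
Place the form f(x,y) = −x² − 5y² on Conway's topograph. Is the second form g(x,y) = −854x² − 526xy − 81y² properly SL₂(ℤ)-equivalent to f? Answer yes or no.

D₁ = -20, D₂ = -20
f is negative-definite; reduce −f:
−f: reduced (well bottom): (1,0,5) with a≤c, −a<b≤a
flip sign back: reduced form of f is (-1,0,-5)
g is negative-definite; reduce −g:
−g: flip: (854,526,81)→(81,-526,854)
−g: translate: b→-40 (≡-526 mod 162), so (81,-526,854)→(81,-40,5)
−g: flip: (81,-40,5)→(5,40,81)
−g: translate: b→0 (≡40 mod 10), so (5,40,81)→(5,0,1)
−g: flip: (5,0,1)→(1,0,5)
−g: reduced (well bottom): (1,0,5) with a≤c, −a<b≤a
flip sign back: reduced form of g is (-1,0,-5)
reduced forms (-1, 0, -5) vs (-1, 0, -5) ⇒ equivalent

yes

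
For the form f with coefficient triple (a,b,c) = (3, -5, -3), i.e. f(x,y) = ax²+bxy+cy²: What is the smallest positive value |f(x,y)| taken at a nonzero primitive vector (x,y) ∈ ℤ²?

descent: ρ → (-3,5,3)  [lands on river]
river: ρ → (3,7,-1)
river: ρ → (-1,7,3)
river: ρ → (3,5,-3)
river: ρ → (-3,7,1)
river: ρ → (1,7,-3)
closes: descent 1, river 6
min |a| on river = 1

1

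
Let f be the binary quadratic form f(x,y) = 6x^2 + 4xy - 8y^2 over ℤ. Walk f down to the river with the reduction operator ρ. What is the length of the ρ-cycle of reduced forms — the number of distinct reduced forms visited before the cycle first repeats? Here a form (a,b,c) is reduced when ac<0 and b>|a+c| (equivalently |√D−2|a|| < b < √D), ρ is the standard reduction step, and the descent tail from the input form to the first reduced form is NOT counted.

D = 208, ⌊√D⌋ = 14
river: ρ → (-8,12,2)
river: ρ → (2,12,-8)
river: ρ → (-8,4,6)
river: ρ → (6,8,-6)
river: ρ → (-6,4,8)
river: ρ → (8,12,-2)
river: ρ → (-2,12,8)
river: ρ → (8,4,-6)
river: ρ → (-6,8,6)
river: ρ → (6,4,-8)
ρ-cycle length = 10 (tail of 0 descent steps not counted)

10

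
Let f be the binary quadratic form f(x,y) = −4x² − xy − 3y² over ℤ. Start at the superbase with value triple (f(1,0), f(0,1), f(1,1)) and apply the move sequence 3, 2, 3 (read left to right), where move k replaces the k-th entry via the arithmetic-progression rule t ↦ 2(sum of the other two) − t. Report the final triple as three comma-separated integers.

start (-4,-3,-8) = (f(1,0),f(0,1),f(1,1))
replace slot 3: 2·((-4)+(-3)) − (-8) = -6 → (-4,-3,-6)
replace slot 2: 2·((-4)+(-6)) − (-3) = -17 → (-4,-17,-6)
replace slot 3: 2·((-4)+(-17)) − (-6) = -36 → (-4,-17,-36)

-4,-17,-36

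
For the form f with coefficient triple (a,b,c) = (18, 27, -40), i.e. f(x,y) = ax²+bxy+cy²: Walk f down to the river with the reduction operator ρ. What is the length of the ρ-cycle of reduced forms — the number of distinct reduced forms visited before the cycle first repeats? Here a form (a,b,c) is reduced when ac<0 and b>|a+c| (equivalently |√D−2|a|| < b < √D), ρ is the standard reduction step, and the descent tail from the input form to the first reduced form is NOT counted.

D = 3609, ⌊√D⌋ = 60
river: ρ → (-40,53,5)
river: ρ → (5,57,-18)
river: ρ → (-18,51,14)
river: ρ → (14,33,-45)
river: ρ → (-45,57,2)
river: ρ → (2,59,-16)
river: ρ → (-16,37,35)
river: ρ → (35,33,-18)
river: ρ → (-18,39,29)
river: ρ → (29,19,-28)
river: ρ → (-28,37,20)
river: ρ → (20,43,-22)
river: ρ → (-22,45,18)
river: ρ → (18,27,-40)
ρ-cycle length = 14 (tail of 0 descent steps not counted)

14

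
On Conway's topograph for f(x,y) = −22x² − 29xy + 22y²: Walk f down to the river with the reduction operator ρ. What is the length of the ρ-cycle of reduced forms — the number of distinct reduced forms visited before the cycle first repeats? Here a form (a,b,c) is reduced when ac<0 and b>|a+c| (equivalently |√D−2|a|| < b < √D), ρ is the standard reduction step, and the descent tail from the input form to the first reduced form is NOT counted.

D = 2777, ⌊√D⌋ = 52
descent: ρ → (22,29,-22)  [lands on river]
river: ρ → (-22,15,29)
river: ρ → (29,43,-8)
river: ρ → (-8,37,44)
river: ρ → (44,51,-1)
river: ρ → (-1,51,44)
river: ρ → (44,37,-8)
river: ρ → (-8,43,29)
river: ρ → (29,15,-22)
river: ρ → (-22,29,22)
river: ρ → (22,15,-29)
river: ρ → (-29,43,8)
river: ρ → (8,37,-44)
river: ρ → (-44,51,1)
river: ρ → (1,51,-44)
river: ρ → (-44,37,8)
river: ρ → (8,43,-29)
river: ρ → (-29,15,22)
ρ-cycle length = 18 (tail of 1 descent step not counted)

18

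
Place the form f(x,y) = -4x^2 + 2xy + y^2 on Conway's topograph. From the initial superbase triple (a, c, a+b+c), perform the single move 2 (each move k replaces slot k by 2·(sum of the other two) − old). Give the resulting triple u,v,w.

start (-4,1,-1) = (f(1,0),f(0,1),f(1,1))
replace slot 2: 2·((-4)+(-1)) − 1 = -11 → (-4,-11,-1)

-4,-11,-1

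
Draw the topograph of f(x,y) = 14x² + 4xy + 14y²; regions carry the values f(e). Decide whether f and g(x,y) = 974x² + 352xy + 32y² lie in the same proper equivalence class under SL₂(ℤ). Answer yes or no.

D₁ = -768, D₂ = -768
f: reduced (well bottom): (14,4,14) with a≤c, −a<b≤a
g: flip: (974,352,32)→(32,-352,974)
g: translate: b→32 (≡-352 mod 64), so (32,-352,974)→(32,32,14)
g: flip: (32,32,14)→(14,-32,32)
g: translate: b→-4 (≡-32 mod 28), so (14,-32,32)→(14,-4,14)
g: flip: (14,-4,14)→(14,4,14)
g: reduced (well bottom): (14,4,14) with a≤c, −a<b≤a
reduced forms (14, 4, 14) vs (14, 4, 14) ⇒ equivalent

yes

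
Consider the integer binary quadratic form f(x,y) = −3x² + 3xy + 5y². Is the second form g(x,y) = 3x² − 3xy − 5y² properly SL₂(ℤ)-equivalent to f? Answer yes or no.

D₁ = 69, D₂ = 69
river cycle of f (length 4): (5, 7, -1), (-1, 7, 5), (5, 3, -3), (-3, 3, 5)
river cycle of g (length 4): (-5, 3, 3), (3, 3, -5), (-5, 7, 1), (1, 7, -5)
cycles differ ⇒ inequivalent

no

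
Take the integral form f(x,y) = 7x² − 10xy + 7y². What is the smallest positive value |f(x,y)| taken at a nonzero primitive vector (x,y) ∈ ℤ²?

translate: b→4 (≡-10 mod 14), so (7,-10,7)→(7,4,4)
flip: (7,4,4)→(4,-4,7)
translate: b→4 (≡-4 mod 8), so (4,-4,7)→(4,4,7)
reduced (well bottom): (4,4,7) with a≤c, −a<b≤a
well minimum = a = 4

4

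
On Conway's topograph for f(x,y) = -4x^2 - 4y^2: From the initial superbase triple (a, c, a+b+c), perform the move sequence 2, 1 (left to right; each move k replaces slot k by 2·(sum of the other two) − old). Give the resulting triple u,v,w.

start (-4,-4,-8) = (f(1,0),f(0,1),f(1,1))
replace slot 2: 2·((-4)+(-8)) − (-4) = -20 → (-4,-20,-8)
replace slot 1: 2·((-20)+(-8)) − (-4) = -52 → (-52,-20,-8)

-52,-20,-8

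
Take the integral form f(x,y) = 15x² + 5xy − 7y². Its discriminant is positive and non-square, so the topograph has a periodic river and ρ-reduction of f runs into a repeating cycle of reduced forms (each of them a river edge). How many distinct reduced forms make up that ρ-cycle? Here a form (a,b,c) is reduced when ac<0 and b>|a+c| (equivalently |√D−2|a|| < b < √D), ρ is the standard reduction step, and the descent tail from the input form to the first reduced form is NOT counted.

D = 445, ⌊√D⌋ = 21
descent: ρ → (-7,9,13)  [lands on river]
river: ρ → (13,17,-3)
river: ρ → (-3,19,7)
river: ρ → (7,9,-13)
river: ρ → (-13,17,3)
river: ρ → (3,19,-7)
ρ-cycle length = 6 (tail of 1 descent step not counted)

6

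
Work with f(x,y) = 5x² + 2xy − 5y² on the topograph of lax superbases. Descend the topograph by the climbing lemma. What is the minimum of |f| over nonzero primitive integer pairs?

river: ρ → (-5,8,2)
river: ρ → (2,8,-5)
river: ρ → (-5,2,5)
river: ρ → (5,8,-2)
river: ρ → (-2,8,5)
river: ρ → (5,2,-5)
closes: descent 0, river 6
min |a| on river = 2

2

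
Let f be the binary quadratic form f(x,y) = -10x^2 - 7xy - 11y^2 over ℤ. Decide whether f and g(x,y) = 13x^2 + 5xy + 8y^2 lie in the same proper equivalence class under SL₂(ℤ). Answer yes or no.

D₁ = -391, D₂ = -391
f is negative-definite; reduce −f:
−f: reduced (well bottom): (10,7,11) with a≤c, −a<b≤a
flip sign back: reduced form of f is (-10,-7,-11)
g: flip: (13,5,8)→(8,-5,13)
g: reduced (well bottom): (8,-5,13) with a≤c, −a<b≤a
reduced forms (-10, -7, -11) vs (8, -5, 13) ⇒ inequivalent

no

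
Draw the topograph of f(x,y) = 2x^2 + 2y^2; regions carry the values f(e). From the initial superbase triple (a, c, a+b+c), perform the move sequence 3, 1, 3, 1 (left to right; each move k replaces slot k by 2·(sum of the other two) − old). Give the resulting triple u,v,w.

start (2,2,4) = (f(1,0),f(0,1),f(1,1))
replace slot 3: 2·(2+2) − 4 = 4 → (2,2,4)
replace slot 1: 2·(2+4) − 2 = 10 → (10,2,4)
replace slot 3: 2·(10+2) − 4 = 20 → (10,2,20)
replace slot 1: 2·(2+20) − 10 = 34 → (34,2,20)

34,2,20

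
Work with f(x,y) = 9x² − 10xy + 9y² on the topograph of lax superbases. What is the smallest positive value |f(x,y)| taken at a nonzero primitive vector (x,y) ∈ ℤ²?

translate: b→8 (≡-10 mod 18), so (9,-10,9)→(9,8,8)
flip: (9,8,8)→(8,-8,9)
translate: b→8 (≡-8 mod 16), so (8,-8,9)→(8,8,9)
reduced (well bottom): (8,8,9) with a≤c, −a<b≤a
well minimum = a = 8

8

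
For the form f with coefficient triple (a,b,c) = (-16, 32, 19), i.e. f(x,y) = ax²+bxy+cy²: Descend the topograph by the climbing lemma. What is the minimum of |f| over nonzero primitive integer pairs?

river: ρ → (19,44,-4)
river: ρ → (-4,44,19)
river: ρ → (19,32,-16)
river: ρ → (-16,32,19)
closes: descent 0, river 4
min |a| on river = 4

4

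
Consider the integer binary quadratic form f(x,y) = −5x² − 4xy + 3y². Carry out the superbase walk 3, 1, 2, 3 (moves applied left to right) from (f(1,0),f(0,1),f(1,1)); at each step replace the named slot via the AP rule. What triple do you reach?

start (-5,3,-6) = (f(1,0),f(0,1),f(1,1))
replace slot 3: 2·((-5)+3) − (-6) = 2 → (-5,3,2)
replace slot 1: 2·(3+2) − (-5) = 15 → (15,3,2)
replace slot 2: 2·(15+2) − 3 = 31 → (15,31,2)
replace slot 3: 2·(15+31) − 2 = 90 → (15,31,90)

15,31,90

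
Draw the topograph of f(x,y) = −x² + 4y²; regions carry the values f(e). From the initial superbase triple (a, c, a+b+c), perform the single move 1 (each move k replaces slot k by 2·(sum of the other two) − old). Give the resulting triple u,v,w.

start (-1,4,3) = (f(1,0),f(0,1),f(1,1))
replace slot 1: 2·(4+3) − (-1) = 15 → (15,4,3)

15,4,3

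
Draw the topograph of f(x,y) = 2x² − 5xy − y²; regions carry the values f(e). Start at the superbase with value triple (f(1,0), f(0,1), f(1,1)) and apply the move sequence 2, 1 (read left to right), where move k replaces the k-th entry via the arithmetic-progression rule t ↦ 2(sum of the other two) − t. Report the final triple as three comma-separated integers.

start (2,-1,-4) = (f(1,0),f(0,1),f(1,1))
replace slot 2: 2·(2+(-4)) − (-1) = -3 → (2,-3,-4)
replace slot 1: 2·((-3)+(-4)) − 2 = -16 → (-16,-3,-4)

-16,-3,-4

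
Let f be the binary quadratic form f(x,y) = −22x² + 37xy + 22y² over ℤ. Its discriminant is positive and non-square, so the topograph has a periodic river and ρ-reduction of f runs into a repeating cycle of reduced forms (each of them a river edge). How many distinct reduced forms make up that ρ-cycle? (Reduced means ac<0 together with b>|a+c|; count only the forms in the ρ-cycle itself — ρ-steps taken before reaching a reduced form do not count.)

D = 3305, ⌊√D⌋ = 57
river: ρ → (22,51,-8)
river: ρ → (-8,45,40)
river: ρ → (40,35,-13)
river: ρ → (-13,43,28)
river: ρ → (28,13,-28)
river: ρ → (-28,43,13)
river: ρ → (13,35,-40)
river: ρ → (-40,45,8)
river: ρ → (8,51,-22)
river: ρ → (-22,37,22)
ρ-cycle length = 10 (tail of 0 descent steps not counted)

10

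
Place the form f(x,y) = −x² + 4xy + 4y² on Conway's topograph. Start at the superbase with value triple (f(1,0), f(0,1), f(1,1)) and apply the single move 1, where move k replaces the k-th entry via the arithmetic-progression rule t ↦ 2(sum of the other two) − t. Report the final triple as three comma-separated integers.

start (-1,4,7) = (f(1,0),f(0,1),f(1,1))
replace slot 1: 2·(4+7) − (-1) = 23 → (23,4,7)

23,4,7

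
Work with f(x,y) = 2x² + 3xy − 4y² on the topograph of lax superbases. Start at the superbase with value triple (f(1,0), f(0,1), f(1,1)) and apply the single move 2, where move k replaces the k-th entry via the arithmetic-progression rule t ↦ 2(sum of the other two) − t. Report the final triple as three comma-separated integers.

start (2,-4,1) = (f(1,0),f(0,1),f(1,1))
replace slot 2: 2·(2+1) − (-4) = 10 → (2,10,1)

2,10,1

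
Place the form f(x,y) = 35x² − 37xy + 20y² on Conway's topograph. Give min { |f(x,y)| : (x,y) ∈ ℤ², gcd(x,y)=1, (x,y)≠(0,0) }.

translate: b→33 (≡-37 mod 70), so (35,-37,20)→(35,33,18)
flip: (35,33,18)→(18,-33,35)
translate: b→3 (≡-33 mod 36), so (18,-33,35)→(18,3,20)
reduced (well bottom): (18,3,20) with a≤c, −a<b≤a
well minimum = a = 18

18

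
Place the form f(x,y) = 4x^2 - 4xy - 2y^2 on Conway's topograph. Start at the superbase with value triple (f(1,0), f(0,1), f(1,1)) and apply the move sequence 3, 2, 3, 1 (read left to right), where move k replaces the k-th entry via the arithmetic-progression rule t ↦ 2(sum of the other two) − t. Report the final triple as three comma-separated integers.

start (4,-2,-2) = (f(1,0),f(0,1),f(1,1))
replace slot 3: 2·(4+(-2)) − (-2) = 6 → (4,-2,6)
replace slot 2: 2·(4+6) − (-2) = 22 → (4,22,6)
replace slot 3: 2·(4+22) − 6 = 46 → (4,22,46)
replace slot 1: 2·(22+46) − 4 = 132 → (132,22,46)

132,22,46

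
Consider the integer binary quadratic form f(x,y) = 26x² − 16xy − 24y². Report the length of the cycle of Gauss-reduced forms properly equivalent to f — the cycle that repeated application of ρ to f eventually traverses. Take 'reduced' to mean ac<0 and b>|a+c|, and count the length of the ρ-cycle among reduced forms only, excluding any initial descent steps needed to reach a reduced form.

D = 2752, ⌊√D⌋ = 52
descent: ρ → (-24,16,26)  [lands on river]
river: ρ → (26,36,-14)
river: ρ → (-14,48,8)
river: ρ → (8,48,-14)
river: ρ → (-14,36,26)
river: ρ → (26,16,-24)
river: ρ → (-24,32,18)
river: ρ → (18,40,-16)
river: ρ → (-16,24,34)
river: ρ → (34,44,-6)
river: ρ → (-6,52,2)
river: ρ → (2,52,-6)
river: ρ → (-6,44,34)
river: ρ → (34,24,-16)
river: ρ → (-16,40,18)
river: ρ → (18,32,-24)
ρ-cycle length = 16 (tail of 1 descent step not counted)

16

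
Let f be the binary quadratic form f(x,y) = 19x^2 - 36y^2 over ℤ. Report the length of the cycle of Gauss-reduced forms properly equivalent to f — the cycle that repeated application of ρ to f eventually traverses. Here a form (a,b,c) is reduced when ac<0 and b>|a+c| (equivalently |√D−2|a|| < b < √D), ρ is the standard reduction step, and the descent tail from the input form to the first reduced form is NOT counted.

D = 2736, ⌊√D⌋ = 52
descent: ρ → (-36,0,19)
descent: ρ → (19,38,-17)  [lands on river]
river: ρ → (-17,30,27)
river: ρ → (27,24,-20)
river: ρ → (-20,16,31)
river: ρ → (31,46,-5)
river: ρ → (-5,44,40)
river: ρ → (40,36,-9)
river: ρ → (-9,36,40)
river: ρ → (40,44,-5)
river: ρ → (-5,46,31)
river: ρ → (31,16,-20)
river: ρ → (-20,24,27)
river: ρ → (27,30,-17)
river: ρ → (-17,38,19)
ρ-cycle length = 14 (tail of 2 descent steps not counted)

14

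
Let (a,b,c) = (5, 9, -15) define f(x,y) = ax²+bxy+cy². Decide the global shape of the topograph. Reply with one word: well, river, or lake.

D = b²−4ac = 9² − 4·5·(-15) = 381
D > 0 non-square ⇒ indefinite ⇒ periodic river

river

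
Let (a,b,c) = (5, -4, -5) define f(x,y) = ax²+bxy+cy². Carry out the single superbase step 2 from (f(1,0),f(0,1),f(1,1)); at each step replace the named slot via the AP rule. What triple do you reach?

start (5,-5,-4) = (f(1,0),f(0,1),f(1,1))
replace slot 2: 2·(5+(-4)) − (-5) = 7 → (5,7,-4)

5,7,-4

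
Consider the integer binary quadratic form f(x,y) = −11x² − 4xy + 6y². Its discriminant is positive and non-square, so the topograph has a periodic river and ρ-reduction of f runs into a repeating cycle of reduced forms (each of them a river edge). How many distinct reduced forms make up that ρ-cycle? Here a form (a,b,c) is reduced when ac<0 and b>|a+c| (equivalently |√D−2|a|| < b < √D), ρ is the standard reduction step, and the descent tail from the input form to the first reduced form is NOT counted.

D = 280, ⌊√D⌋ = 16
descent: ρ → (6,16,-1)  [lands on river]
river: ρ → (-1,16,6)
river: ρ → (6,8,-9)
river: ρ → (-9,10,5)
river: ρ → (5,10,-9)
river: ρ → (-9,8,6)
ρ-cycle length = 6 (tail of 1 descent step not counted)

6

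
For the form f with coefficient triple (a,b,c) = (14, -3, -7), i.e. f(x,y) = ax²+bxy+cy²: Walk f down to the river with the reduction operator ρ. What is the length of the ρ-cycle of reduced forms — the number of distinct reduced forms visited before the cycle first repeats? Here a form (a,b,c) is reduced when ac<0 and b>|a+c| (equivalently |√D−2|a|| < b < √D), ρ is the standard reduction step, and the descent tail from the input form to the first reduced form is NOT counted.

D = 401, ⌊√D⌋ = 20
descent: ρ → (-7,17,4)  [lands on river]
river: ρ → (4,15,-11)
river: ρ → (-11,7,8)
river: ρ → (8,9,-10)
river: ρ → (-10,11,7)
river: ρ → (7,17,-4)
river: ρ → (-4,15,11)
river: ρ → (11,7,-8)
river: ρ → (-8,9,10)
river: ρ → (10,11,-7)
ρ-cycle length = 10 (tail of 1 descent step not counted)

10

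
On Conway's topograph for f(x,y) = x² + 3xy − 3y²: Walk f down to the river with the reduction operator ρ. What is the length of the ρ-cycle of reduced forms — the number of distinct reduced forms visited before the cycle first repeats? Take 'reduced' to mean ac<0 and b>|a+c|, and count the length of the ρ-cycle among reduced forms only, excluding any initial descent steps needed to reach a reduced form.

D = 21, ⌊√D⌋ = 4
river: ρ → (-3,3,1)
river: ρ → (1,3,-3)
ρ-cycle length = 2 (tail of 0 descent steps not counted)

2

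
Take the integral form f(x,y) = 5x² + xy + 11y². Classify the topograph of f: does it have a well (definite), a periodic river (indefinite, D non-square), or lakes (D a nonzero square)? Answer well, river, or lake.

D = b²−4ac = 1² − 4·5·11 = -219
D < 0 ⇒ definite ⇒ every region one sign ⇒ single well

well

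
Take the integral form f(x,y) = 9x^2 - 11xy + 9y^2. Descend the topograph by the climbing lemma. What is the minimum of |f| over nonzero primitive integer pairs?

translate: b→7 (≡-11 mod 18), so (9,-11,9)→(9,7,7)
flip: (9,7,7)→(7,-7,9)
translate: b→7 (≡-7 mod 14), so (7,-7,9)→(7,7,9)
reduced (well bottom): (7,7,9) with a≤c, −a<b≤a
well minimum = a = 7

7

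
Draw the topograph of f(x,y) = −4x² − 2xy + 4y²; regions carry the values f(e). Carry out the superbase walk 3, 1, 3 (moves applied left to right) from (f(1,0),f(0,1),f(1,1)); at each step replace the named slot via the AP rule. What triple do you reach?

start (-4,4,-2) = (f(1,0),f(0,1),f(1,1))
replace slot 3: 2·((-4)+4) − (-2) = 2 → (-4,4,2)
replace slot 1: 2·(4+2) − (-4) = 16 → (16,4,2)
replace slot 3: 2·(16+4) − 2 = 38 → (16,4,38)

16,4,38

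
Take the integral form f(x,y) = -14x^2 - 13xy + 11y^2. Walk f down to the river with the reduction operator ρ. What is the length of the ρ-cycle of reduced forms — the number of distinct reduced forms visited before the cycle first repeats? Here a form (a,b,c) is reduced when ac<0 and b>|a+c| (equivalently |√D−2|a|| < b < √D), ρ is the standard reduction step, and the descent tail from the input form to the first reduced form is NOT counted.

D = 785, ⌊√D⌋ = 28
descent: ρ → (11,13,-14)  [lands on river]
river: ρ → (-14,15,10)
river: ρ → (10,25,-4)
river: ρ → (-4,23,16)
river: ρ → (16,9,-11)
river: ρ → (-11,13,14)
river: ρ → (14,15,-10)
river: ρ → (-10,25,4)
river: ρ → (4,23,-16)
river: ρ → (-16,9,11)
ρ-cycle length = 10 (tail of 1 descent step not counted)

10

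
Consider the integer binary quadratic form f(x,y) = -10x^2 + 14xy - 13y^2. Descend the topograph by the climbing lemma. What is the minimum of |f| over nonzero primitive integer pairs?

translate: b→6 (≡-14 mod 20), so (10,-14,13)→(10,6,9)
flip: (10,6,9)→(9,-6,10)
reduced (well bottom): (9,-6,10) with a≤c, −a<b≤a
well minimum |f| = |-9| = 9 (negative-definite)

9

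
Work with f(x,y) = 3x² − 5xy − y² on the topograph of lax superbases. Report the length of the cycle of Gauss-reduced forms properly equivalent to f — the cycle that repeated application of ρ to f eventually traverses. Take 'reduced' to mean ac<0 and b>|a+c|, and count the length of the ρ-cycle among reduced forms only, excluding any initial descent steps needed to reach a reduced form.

D = 37, ⌊√D⌋ = 6
descent: ρ → (-1,5,3)  [lands on river]
river: ρ → (3,1,-3)
river: ρ → (-3,5,1)
river: ρ → (1,5,-3)
river: ρ → (-3,1,3)
river: ρ → (3,5,-1)
ρ-cycle length = 6 (tail of 1 descent step not counted)

6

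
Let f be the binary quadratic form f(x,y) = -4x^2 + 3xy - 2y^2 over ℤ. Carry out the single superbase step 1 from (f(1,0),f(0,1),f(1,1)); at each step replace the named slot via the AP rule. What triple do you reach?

start (-4,-2,-3) = (f(1,0),f(0,1),f(1,1))
replace slot 1: 2·((-2)+(-3)) − (-4) = -6 → (-6,-2,-3)

-6,-2,-3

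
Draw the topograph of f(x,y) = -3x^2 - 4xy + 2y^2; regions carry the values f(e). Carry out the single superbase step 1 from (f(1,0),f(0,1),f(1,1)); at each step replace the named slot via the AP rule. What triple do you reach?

start (-3,2,-5) = (f(1,0),f(0,1),f(1,1))
replace slot 1: 2·(2+(-5)) − (-3) = -3 → (-3,2,-5)

-3,2,-5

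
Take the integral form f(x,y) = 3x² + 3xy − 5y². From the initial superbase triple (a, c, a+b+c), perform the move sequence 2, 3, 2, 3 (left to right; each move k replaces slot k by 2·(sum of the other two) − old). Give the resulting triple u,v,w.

start (3,-5,1) = (f(1,0),f(0,1),f(1,1))
replace slot 2: 2·(3+1) − (-5) = 13 → (3,13,1)
replace slot 3: 2·(3+13) − 1 = 31 → (3,13,31)
replace slot 2: 2·(3+31) − 13 = 55 → (3,55,31)
replace slot 3: 2·(3+55) − 31 = 85 → (3,55,85)

3,55,85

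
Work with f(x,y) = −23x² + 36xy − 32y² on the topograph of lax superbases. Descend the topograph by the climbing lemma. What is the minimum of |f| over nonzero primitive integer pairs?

translate: b→10 (≡-36 mod 46), so (23,-36,32)→(23,10,19)
flip: (23,10,19)→(19,-10,23)
reduced (well bottom): (19,-10,23) with a≤c, −a<b≤a
well minimum |f| = |-19| = 19 (negative-definite)

19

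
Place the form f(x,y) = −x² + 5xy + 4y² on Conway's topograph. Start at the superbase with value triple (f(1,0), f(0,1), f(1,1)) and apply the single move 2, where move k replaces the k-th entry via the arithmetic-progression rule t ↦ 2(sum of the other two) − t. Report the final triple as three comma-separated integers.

start (-1,4,8) = (f(1,0),f(0,1),f(1,1))
replace slot 2: 2·((-1)+8) − 4 = 10 → (-1,10,8)

-1,10,8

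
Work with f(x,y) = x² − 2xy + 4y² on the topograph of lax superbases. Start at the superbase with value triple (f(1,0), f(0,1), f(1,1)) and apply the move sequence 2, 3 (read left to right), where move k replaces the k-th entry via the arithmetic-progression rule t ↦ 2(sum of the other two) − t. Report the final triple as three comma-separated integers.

start (1,4,3) = (f(1,0),f(0,1),f(1,1))
replace slot 2: 2·(1+3) − 4 = 4 → (1,4,3)
replace slot 3: 2·(1+4) − 3 = 7 → (1,4,7)

1,4,7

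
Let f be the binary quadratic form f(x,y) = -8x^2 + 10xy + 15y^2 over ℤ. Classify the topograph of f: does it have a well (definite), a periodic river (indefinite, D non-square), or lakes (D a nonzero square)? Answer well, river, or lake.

D = b²−4ac = 10² − 4·(-8)·15 = 580
D > 0 non-square ⇒ indefinite ⇒ periodic river

river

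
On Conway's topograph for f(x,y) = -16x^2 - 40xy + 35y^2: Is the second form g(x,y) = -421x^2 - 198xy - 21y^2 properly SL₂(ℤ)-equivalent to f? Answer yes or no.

D₁ = 3840, D₂ = 3840
river cycle of f (length 4): (35, 40, -16), (-16, 56, 11), (11, 54, -21), (-21, 30, 35)
river cycle of g (length 4): (-21, 30, 35), (35, 40, -16), (-16, 56, 11), (11, 54, -21)
cycles coincide ⇒ equivalent

yes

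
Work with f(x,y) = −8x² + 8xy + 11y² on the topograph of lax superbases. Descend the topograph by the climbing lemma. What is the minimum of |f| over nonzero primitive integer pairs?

river: ρ → (11,14,-5)
river: ρ → (-5,16,8)
river: ρ → (8,16,-5)
river: ρ → (-5,14,11)
river: ρ → (11,8,-8)
river: ρ → (-8,8,11)
closes: descent 0, river 6
min |a| on river = 5

5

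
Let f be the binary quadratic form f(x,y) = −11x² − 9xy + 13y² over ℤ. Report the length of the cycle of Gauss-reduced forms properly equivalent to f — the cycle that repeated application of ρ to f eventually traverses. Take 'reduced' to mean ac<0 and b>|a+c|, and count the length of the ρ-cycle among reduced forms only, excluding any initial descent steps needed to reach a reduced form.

D = 653, ⌊√D⌋ = 25
descent: ρ → (13,9,-11)  [lands on river]
river: ρ → (-11,13,11)
river: ρ → (11,9,-13)
river: ρ → (-13,17,7)
river: ρ → (7,25,-1)
river: ρ → (-1,25,7)
river: ρ → (7,17,-13)
river: ρ → (-13,9,11)
river: ρ → (11,13,-11)
river: ρ → (-11,9,13)
river: ρ → (13,17,-7)
river: ρ → (-7,25,1)
river: ρ → (1,25,-7)
river: ρ → (-7,17,13)
ρ-cycle length = 14 (tail of 1 descent step not counted)

14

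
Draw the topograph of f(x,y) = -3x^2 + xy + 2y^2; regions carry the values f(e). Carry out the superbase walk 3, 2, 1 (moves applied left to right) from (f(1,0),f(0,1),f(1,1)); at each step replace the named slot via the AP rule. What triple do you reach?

start (-3,2,0) = (f(1,0),f(0,1),f(1,1))
replace slot 3: 2·((-3)+2) − 0 = -2 → (-3,2,-2)
replace slot 2: 2·((-3)+(-2)) − 2 = -12 → (-3,-12,-2)
replace slot 1: 2·((-12)+(-2)) − (-3) = -25 → (-25,-12,-2)

-25,-12,-2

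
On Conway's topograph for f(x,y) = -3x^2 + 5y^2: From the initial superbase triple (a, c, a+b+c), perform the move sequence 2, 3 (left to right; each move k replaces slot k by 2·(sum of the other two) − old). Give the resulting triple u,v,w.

start (-3,5,2) = (f(1,0),f(0,1),f(1,1))
replace slot 2: 2·((-3)+2) − 5 = -7 → (-3,-7,2)
replace slot 3: 2·((-3)+(-7)) − 2 = -22 → (-3,-7,-22)

-3,-7,-22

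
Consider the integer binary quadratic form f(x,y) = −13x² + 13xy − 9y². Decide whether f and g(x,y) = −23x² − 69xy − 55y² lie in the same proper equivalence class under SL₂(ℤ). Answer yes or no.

D₁ = -299, D₂ = -299
f is negative-definite; reduce −f:
−f: translate: b→13 (≡-13 mod 26), so (13,-13,9)→(13,13,9)
−f: flip: (13,13,9)→(9,-13,13)
−f: translate: b→5 (≡-13 mod 18), so (9,-13,13)→(9,5,9)
−f: reduced (well bottom): (9,5,9) with a≤c, −a<b≤a
flip sign back: reduced form of f is (-9,-5,-9)
g is negative-definite; reduce −g:
−g: translate: b→23 (≡69 mod 46), so (23,69,55)→(23,23,9)
−g: flip: (23,23,9)→(9,-23,23)
−g: translate: b→-5 (≡-23 mod 18), so (9,-23,23)→(9,-5,9)
−g: flip: (9,-5,9)→(9,5,9)
−g: reduced (well bottom): (9,5,9) with a≤c, −a<b≤a
flip sign back: reduced form of g is (-9,-5,-9)
reduced forms (-9, -5, -9) vs (-9, -5, -9) ⇒ equivalent

yes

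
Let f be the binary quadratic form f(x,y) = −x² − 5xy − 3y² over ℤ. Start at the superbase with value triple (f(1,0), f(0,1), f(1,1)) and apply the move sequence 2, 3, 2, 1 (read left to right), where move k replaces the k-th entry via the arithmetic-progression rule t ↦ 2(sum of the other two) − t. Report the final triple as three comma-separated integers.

start (-1,-3,-9) = (f(1,0),f(0,1),f(1,1))
replace slot 2: 2·((-1)+(-9)) − (-3) = -17 → (-1,-17,-9)
replace slot 3: 2·((-1)+(-17)) − (-9) = -27 → (-1,-17,-27)
replace slot 2: 2·((-1)+(-27)) − (-17) = -39 → (-1,-39,-27)
replace slot 1: 2·((-39)+(-27)) − (-1) = -131 → (-131,-39,-27)

-131,-39,-27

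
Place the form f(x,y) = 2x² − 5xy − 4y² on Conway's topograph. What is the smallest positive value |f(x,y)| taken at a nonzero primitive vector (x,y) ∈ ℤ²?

descent: ρ → (-4,5,2)  [lands on river]
river: ρ → (2,7,-1)
river: ρ → (-1,7,2)
river: ρ → (2,5,-4)
river: ρ → (-4,3,3)
river: ρ → (3,3,-4)
closes: descent 1, river 6
min |a| on river = 1

1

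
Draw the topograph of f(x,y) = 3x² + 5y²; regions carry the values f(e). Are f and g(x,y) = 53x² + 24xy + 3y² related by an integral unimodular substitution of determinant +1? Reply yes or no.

D₁ = -60, D₂ = -60
f: reduced (well bottom): (3,0,5) with a≤c, −a<b≤a
g: flip: (53,24,3)→(3,-24,53)
g: translate: b→0 (≡-24 mod 6), so (3,-24,53)→(3,0,5)
g: reduced (well bottom): (3,0,5) with a≤c, −a<b≤a
reduced forms (3, 0, 5) vs (3, 0, 5) ⇒ equivalent

yes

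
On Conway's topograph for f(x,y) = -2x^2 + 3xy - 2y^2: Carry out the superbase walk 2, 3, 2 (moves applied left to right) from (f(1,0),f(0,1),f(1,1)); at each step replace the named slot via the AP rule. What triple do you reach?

start (-2,-2,-1) = (f(1,0),f(0,1),f(1,1))
replace slot 2: 2·((-2)+(-1)) − (-2) = -4 → (-2,-4,-1)
replace slot 3: 2·((-2)+(-4)) − (-1) = -11 → (-2,-4,-11)
replace slot 2: 2·((-2)+(-11)) − (-4) = -22 → (-2,-22,-11)

-2,-22,-11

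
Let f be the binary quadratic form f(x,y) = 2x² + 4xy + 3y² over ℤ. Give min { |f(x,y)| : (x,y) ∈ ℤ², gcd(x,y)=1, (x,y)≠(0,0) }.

translate: b→0 (≡4 mod 4), so (2,4,3)→(2,0,1)
flip: (2,0,1)→(1,0,2)
reduced (well bottom): (1,0,2) with a≤c, −a<b≤a
well minimum = a = 1

1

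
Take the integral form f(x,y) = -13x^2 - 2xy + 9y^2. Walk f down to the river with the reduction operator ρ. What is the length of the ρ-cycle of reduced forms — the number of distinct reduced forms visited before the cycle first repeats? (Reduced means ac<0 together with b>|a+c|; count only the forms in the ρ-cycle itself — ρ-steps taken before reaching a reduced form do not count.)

D = 472, ⌊√D⌋ = 21
descent: ρ → (9,20,-2)  [lands on river]
river: ρ → (-2,20,9)
river: ρ → (9,16,-6)
river: ρ → (-6,20,3)
river: ρ → (3,16,-18)
river: ρ → (-18,20,1)
river: ρ → (1,20,-18)
river: ρ → (-18,16,3)
river: ρ → (3,20,-6)
river: ρ → (-6,16,9)
ρ-cycle length = 10 (tail of 1 descent step not counted)

10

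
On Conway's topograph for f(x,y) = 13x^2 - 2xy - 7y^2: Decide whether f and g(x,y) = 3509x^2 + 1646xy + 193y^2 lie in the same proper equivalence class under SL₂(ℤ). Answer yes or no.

D₁ = 368, D₂ = 368
river cycle of f (length 8): (-7, 16, 4), (4, 16, -7), (-7, 12, 8), (8, 4, -11), (-11, 18, 1), (1, 18, -11), (-11, 4, 8), (8, 12, -7)
river cycle of g (length 8): (-7, 16, 4), (4, 16, -7), (-7, 12, 8), (8, 4, -11), (-11, 18, 1), (1, 18, -11), (-11, 4, 8), (8, 12, -7)
cycles coincide ⇒ equivalent

yes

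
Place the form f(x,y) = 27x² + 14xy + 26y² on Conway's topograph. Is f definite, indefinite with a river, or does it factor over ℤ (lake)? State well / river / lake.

D = b²−4ac = 14² − 4·27·26 = -2612
D < 0 ⇒ definite ⇒ every region one sign ⇒ single well

well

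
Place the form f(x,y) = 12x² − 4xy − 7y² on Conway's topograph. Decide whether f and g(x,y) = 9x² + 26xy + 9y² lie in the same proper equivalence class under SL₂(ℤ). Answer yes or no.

D₁ = 352, D₂ = 352
river cycle of f (length 6): (-7, 18, 1), (1, 18, -7), (-7, 10, 9), (9, 8, -8), (-8, 8, 9), (9, 10, -7)
river cycle of g (length 6): (9, 10, -7), (-7, 18, 1), (1, 18, -7), (-7, 10, 9), (9, 8, -8), (-8, 8, 9)
cycles coincide ⇒ equivalent

yes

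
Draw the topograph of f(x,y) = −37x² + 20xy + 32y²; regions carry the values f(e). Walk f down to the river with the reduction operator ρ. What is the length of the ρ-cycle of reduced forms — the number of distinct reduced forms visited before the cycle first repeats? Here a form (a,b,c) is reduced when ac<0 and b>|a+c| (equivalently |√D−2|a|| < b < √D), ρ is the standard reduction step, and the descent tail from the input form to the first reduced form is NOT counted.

D = 5136, ⌊√D⌋ = 71
river: ρ → (32,44,-25)
river: ρ → (-25,56,20)
river: ρ → (20,64,-13)
river: ρ → (-13,66,15)
river: ρ → (15,54,-37)
river: ρ → (-37,20,32)
ρ-cycle length = 6 (tail of 0 descent steps not counted)

6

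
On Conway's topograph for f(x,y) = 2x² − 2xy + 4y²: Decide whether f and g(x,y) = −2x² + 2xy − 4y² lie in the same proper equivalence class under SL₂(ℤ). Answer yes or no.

D₁ = -28, D₂ = -28
f: translate: b→2 (≡-2 mod 4), so (2,-2,4)→(2,2,4)
f: reduced (well bottom): (2,2,4) with a≤c, −a<b≤a
g is negative-definite; reduce −g:
−g: translate: b→2 (≡-2 mod 4), so (2,-2,4)→(2,2,4)
−g: reduced (well bottom): (2,2,4) with a≤c, −a<b≤a
flip sign back: reduced form of g is (-2,-2,-4)
reduced forms (2, 2, 4) vs (-2, -2, -4) ⇒ inequivalent

no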